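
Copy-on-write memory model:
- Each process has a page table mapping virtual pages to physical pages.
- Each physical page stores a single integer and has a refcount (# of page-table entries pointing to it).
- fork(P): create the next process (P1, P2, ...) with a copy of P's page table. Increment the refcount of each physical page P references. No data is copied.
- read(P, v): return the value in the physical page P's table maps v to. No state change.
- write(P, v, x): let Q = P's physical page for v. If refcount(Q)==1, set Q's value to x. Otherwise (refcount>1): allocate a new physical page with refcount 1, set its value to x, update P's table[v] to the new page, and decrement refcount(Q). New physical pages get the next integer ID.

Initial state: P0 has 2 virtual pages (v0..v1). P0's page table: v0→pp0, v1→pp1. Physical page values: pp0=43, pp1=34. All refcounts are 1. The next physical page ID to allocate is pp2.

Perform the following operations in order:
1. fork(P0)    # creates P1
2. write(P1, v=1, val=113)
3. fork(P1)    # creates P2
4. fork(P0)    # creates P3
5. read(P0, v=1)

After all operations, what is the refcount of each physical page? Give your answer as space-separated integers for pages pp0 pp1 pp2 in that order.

Op 1: fork(P0) -> P1. 2 ppages; refcounts: pp0:2 pp1:2
Op 2: write(P1, v1, 113). refcount(pp1)=2>1 -> COPY to pp2. 3 ppages; refcounts: pp0:2 pp1:1 pp2:1
Op 3: fork(P1) -> P2. 3 ppages; refcounts: pp0:3 pp1:1 pp2:2
Op 4: fork(P0) -> P3. 3 ppages; refcounts: pp0:4 pp1:2 pp2:2
Op 5: read(P0, v1) -> 34. No state change.

Answer: 4 2 2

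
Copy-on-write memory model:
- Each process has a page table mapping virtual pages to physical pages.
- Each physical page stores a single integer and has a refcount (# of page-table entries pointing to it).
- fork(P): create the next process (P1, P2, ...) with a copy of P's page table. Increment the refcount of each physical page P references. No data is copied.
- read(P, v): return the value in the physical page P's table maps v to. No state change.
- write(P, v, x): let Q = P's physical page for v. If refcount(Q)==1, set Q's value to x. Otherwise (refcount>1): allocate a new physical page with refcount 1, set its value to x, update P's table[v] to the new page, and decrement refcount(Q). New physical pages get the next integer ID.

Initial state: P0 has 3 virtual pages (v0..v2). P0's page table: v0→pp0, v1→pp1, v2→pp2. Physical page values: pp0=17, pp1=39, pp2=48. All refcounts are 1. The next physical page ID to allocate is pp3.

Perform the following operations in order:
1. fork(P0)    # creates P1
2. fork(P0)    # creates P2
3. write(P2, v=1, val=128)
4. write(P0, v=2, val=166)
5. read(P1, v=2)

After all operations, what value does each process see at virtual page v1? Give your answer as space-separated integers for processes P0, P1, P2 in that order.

Answer: 39 39 128

Derivation:
Op 1: fork(P0) -> P1. 3 ppages; refcounts: pp0:2 pp1:2 pp2:2
Op 2: fork(P0) -> P2. 3 ppages; refcounts: pp0:3 pp1:3 pp2:3
Op 3: write(P2, v1, 128). refcount(pp1)=3>1 -> COPY to pp3. 4 ppages; refcounts: pp0:3 pp1:2 pp2:3 pp3:1
Op 4: write(P0, v2, 166). refcount(pp2)=3>1 -> COPY to pp4. 5 ppages; refcounts: pp0:3 pp1:2 pp2:2 pp3:1 pp4:1
Op 5: read(P1, v2) -> 48. No state change.
P0: v1 -> pp1 = 39
P1: v1 -> pp1 = 39
P2: v1 -> pp3 = 128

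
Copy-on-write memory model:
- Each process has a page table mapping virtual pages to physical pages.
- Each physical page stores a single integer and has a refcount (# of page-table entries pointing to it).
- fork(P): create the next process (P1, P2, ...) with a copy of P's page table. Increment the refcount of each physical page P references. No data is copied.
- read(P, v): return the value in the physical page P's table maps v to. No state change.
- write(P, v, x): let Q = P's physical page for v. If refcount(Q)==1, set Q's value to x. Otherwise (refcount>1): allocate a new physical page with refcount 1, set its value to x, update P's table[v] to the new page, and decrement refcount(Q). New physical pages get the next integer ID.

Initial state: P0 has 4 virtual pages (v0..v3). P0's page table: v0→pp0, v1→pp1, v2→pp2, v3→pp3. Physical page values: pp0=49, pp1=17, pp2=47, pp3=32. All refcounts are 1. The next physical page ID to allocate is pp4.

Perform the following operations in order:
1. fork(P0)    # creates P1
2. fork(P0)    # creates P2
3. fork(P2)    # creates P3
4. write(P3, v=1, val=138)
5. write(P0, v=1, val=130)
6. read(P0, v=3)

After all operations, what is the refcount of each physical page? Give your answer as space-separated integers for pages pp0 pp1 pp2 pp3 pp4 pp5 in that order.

Op 1: fork(P0) -> P1. 4 ppages; refcounts: pp0:2 pp1:2 pp2:2 pp3:2
Op 2: fork(P0) -> P2. 4 ppages; refcounts: pp0:3 pp1:3 pp2:3 pp3:3
Op 3: fork(P2) -> P3. 4 ppages; refcounts: pp0:4 pp1:4 pp2:4 pp3:4
Op 4: write(P3, v1, 138). refcount(pp1)=4>1 -> COPY to pp4. 5 ppages; refcounts: pp0:4 pp1:3 pp2:4 pp3:4 pp4:1
Op 5: write(P0, v1, 130). refcount(pp1)=3>1 -> COPY to pp5. 6 ppages; refcounts: pp0:4 pp1:2 pp2:4 pp3:4 pp4:1 pp5:1
Op 6: read(P0, v3) -> 32. No state change.

Answer: 4 2 4 4 1 1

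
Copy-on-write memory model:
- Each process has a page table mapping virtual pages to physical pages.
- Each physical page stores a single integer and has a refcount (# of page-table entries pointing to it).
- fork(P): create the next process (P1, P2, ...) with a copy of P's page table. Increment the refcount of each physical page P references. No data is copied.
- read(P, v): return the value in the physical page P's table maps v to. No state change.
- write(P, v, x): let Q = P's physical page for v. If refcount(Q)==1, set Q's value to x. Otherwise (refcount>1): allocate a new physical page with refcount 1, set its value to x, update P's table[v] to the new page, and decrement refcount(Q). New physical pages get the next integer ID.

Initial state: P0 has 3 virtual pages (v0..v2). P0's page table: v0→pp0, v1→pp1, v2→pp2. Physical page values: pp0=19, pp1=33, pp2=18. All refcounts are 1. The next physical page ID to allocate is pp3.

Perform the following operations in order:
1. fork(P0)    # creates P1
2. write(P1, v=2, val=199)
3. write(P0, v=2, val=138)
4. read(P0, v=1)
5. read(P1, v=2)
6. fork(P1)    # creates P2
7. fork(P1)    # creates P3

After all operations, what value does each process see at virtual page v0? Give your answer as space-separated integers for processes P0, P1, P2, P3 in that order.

Op 1: fork(P0) -> P1. 3 ppages; refcounts: pp0:2 pp1:2 pp2:2
Op 2: write(P1, v2, 199). refcount(pp2)=2>1 -> COPY to pp3. 4 ppages; refcounts: pp0:2 pp1:2 pp2:1 pp3:1
Op 3: write(P0, v2, 138). refcount(pp2)=1 -> write in place. 4 ppages; refcounts: pp0:2 pp1:2 pp2:1 pp3:1
Op 4: read(P0, v1) -> 33. No state change.
Op 5: read(P1, v2) -> 199. No state change.
Op 6: fork(P1) -> P2. 4 ppages; refcounts: pp0:3 pp1:3 pp2:1 pp3:2
Op 7: fork(P1) -> P3. 4 ppages; refcounts: pp0:4 pp1:4 pp2:1 pp3:3
P0: v0 -> pp0 = 19
P1: v0 -> pp0 = 19
P2: v0 -> pp0 = 19
P3: v0 -> pp0 = 19

Answer: 19 19 19 19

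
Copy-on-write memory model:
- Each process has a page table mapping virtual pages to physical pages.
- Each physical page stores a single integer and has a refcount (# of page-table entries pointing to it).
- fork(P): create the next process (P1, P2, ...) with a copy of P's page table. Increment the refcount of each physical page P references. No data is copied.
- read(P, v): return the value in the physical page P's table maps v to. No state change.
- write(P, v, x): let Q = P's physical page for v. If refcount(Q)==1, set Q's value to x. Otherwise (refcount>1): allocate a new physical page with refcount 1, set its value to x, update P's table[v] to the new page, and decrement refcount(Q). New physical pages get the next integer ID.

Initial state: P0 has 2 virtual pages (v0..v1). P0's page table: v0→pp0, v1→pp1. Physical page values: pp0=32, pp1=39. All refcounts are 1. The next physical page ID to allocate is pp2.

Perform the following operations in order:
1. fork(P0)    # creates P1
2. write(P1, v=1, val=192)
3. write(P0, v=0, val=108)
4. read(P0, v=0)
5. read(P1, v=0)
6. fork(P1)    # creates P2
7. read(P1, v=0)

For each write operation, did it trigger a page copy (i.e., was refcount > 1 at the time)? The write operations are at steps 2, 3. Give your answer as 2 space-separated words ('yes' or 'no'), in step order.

Op 1: fork(P0) -> P1. 2 ppages; refcounts: pp0:2 pp1:2
Op 2: write(P1, v1, 192). refcount(pp1)=2>1 -> COPY to pp2. 3 ppages; refcounts: pp0:2 pp1:1 pp2:1
Op 3: write(P0, v0, 108). refcount(pp0)=2>1 -> COPY to pp3. 4 ppages; refcounts: pp0:1 pp1:1 pp2:1 pp3:1
Op 4: read(P0, v0) -> 108. No state change.
Op 5: read(P1, v0) -> 32. No state change.
Op 6: fork(P1) -> P2. 4 ppages; refcounts: pp0:2 pp1:1 pp2:2 pp3:1
Op 7: read(P1, v0) -> 32. No state change.

yes yes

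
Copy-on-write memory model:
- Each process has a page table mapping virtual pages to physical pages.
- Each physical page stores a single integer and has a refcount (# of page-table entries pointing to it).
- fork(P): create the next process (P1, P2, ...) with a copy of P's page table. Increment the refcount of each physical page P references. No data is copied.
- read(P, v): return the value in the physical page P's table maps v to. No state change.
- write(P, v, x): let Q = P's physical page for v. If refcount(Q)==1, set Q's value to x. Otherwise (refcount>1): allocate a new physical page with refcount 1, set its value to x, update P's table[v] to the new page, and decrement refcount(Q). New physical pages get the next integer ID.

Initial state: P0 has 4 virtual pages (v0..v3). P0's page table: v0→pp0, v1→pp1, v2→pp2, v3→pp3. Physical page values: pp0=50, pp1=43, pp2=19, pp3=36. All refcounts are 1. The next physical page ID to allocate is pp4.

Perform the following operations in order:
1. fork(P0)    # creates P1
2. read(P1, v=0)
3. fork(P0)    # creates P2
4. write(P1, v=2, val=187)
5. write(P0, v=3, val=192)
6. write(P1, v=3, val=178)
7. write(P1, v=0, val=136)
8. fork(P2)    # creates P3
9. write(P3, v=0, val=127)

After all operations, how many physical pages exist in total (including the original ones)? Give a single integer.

Answer: 9

Derivation:
Op 1: fork(P0) -> P1. 4 ppages; refcounts: pp0:2 pp1:2 pp2:2 pp3:2
Op 2: read(P1, v0) -> 50. No state change.
Op 3: fork(P0) -> P2. 4 ppages; refcounts: pp0:3 pp1:3 pp2:3 pp3:3
Op 4: write(P1, v2, 187). refcount(pp2)=3>1 -> COPY to pp4. 5 ppages; refcounts: pp0:3 pp1:3 pp2:2 pp3:3 pp4:1
Op 5: write(P0, v3, 192). refcount(pp3)=3>1 -> COPY to pp5. 6 ppages; refcounts: pp0:3 pp1:3 pp2:2 pp3:2 pp4:1 pp5:1
Op 6: write(P1, v3, 178). refcount(pp3)=2>1 -> COPY to pp6. 7 ppages; refcounts: pp0:3 pp1:3 pp2:2 pp3:1 pp4:1 pp5:1 pp6:1
Op 7: write(P1, v0, 136). refcount(pp0)=3>1 -> COPY to pp7. 8 ppages; refcounts: pp0:2 pp1:3 pp2:2 pp3:1 pp4:1 pp5:1 pp6:1 pp7:1
Op 8: fork(P2) -> P3. 8 ppages; refcounts: pp0:3 pp1:4 pp2:3 pp3:2 pp4:1 pp5:1 pp6:1 pp7:1
Op 9: write(P3, v0, 127). refcount(pp0)=3>1 -> COPY to pp8. 9 ppages; refcounts: pp0:2 pp1:4 pp2:3 pp3:2 pp4:1 pp5:1 pp6:1 pp7:1 pp8:1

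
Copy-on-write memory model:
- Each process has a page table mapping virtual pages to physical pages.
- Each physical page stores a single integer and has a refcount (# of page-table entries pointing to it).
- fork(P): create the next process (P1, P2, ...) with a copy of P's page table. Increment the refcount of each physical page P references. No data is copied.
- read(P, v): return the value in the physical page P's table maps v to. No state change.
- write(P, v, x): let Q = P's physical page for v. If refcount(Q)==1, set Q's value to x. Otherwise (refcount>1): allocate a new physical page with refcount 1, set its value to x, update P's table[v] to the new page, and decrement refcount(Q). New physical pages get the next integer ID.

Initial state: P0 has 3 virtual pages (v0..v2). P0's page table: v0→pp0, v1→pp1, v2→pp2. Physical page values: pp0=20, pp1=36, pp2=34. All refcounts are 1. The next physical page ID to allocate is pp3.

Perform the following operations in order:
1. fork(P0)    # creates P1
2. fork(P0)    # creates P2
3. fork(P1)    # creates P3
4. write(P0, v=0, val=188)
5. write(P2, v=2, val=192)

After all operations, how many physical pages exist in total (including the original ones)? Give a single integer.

Op 1: fork(P0) -> P1. 3 ppages; refcounts: pp0:2 pp1:2 pp2:2
Op 2: fork(P0) -> P2. 3 ppages; refcounts: pp0:3 pp1:3 pp2:3
Op 3: fork(P1) -> P3. 3 ppages; refcounts: pp0:4 pp1:4 pp2:4
Op 4: write(P0, v0, 188). refcount(pp0)=4>1 -> COPY to pp3. 4 ppages; refcounts: pp0:3 pp1:4 pp2:4 pp3:1
Op 5: write(P2, v2, 192). refcount(pp2)=4>1 -> COPY to pp4. 5 ppages; refcounts: pp0:3 pp1:4 pp2:3 pp3:1 pp4:1

Answer: 5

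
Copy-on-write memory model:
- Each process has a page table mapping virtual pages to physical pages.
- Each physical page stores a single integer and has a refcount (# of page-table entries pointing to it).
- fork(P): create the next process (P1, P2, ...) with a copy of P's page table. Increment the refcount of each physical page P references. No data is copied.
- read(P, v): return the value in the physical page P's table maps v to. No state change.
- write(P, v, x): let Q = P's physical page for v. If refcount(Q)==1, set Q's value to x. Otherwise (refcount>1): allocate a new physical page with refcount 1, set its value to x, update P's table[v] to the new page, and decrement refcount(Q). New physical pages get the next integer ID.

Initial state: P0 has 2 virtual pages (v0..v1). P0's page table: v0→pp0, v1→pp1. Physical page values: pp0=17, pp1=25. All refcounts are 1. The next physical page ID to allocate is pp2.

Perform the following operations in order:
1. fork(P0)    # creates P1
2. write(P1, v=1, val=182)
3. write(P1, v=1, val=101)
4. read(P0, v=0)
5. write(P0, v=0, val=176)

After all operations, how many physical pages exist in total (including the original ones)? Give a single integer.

Answer: 4

Derivation:
Op 1: fork(P0) -> P1. 2 ppages; refcounts: pp0:2 pp1:2
Op 2: write(P1, v1, 182). refcount(pp1)=2>1 -> COPY to pp2. 3 ppages; refcounts: pp0:2 pp1:1 pp2:1
Op 3: write(P1, v1, 101). refcount(pp2)=1 -> write in place. 3 ppages; refcounts: pp0:2 pp1:1 pp2:1
Op 4: read(P0, v0) -> 17. No state change.
Op 5: write(P0, v0, 176). refcount(pp0)=2>1 -> COPY to pp3. 4 ppages; refcounts: pp0:1 pp1:1 pp2:1 pp3:1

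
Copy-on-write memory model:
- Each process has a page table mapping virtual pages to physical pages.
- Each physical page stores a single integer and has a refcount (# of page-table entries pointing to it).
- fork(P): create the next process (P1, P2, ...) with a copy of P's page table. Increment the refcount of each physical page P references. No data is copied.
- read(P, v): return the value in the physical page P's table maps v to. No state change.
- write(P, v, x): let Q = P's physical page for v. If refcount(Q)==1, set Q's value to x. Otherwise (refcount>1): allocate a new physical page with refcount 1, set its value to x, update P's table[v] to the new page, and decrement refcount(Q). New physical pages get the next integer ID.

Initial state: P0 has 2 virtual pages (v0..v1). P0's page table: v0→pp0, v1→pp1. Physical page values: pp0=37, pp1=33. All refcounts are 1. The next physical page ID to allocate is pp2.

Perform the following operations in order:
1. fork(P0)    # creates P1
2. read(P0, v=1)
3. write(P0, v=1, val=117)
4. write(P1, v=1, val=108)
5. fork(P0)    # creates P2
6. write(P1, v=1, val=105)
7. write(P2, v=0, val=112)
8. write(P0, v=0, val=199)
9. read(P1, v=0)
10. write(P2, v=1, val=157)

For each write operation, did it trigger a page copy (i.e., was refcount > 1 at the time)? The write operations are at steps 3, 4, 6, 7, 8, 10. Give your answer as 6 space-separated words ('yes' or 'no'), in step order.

Op 1: fork(P0) -> P1. 2 ppages; refcounts: pp0:2 pp1:2
Op 2: read(P0, v1) -> 33. No state change.
Op 3: write(P0, v1, 117). refcount(pp1)=2>1 -> COPY to pp2. 3 ppages; refcounts: pp0:2 pp1:1 pp2:1
Op 4: write(P1, v1, 108). refcount(pp1)=1 -> write in place. 3 ppages; refcounts: pp0:2 pp1:1 pp2:1
Op 5: fork(P0) -> P2. 3 ppages; refcounts: pp0:3 pp1:1 pp2:2
Op 6: write(P1, v1, 105). refcount(pp1)=1 -> write in place. 3 ppages; refcounts: pp0:3 pp1:1 pp2:2
Op 7: write(P2, v0, 112). refcount(pp0)=3>1 -> COPY to pp3. 4 ppages; refcounts: pp0:2 pp1:1 pp2:2 pp3:1
Op 8: write(P0, v0, 199). refcount(pp0)=2>1 -> COPY to pp4. 5 ppages; refcounts: pp0:1 pp1:1 pp2:2 pp3:1 pp4:1
Op 9: read(P1, v0) -> 37. No state change.
Op 10: write(P2, v1, 157). refcount(pp2)=2>1 -> COPY to pp5. 6 ppages; refcounts: pp0:1 pp1:1 pp2:1 pp3:1 pp4:1 pp5:1

yes no no yes yes yes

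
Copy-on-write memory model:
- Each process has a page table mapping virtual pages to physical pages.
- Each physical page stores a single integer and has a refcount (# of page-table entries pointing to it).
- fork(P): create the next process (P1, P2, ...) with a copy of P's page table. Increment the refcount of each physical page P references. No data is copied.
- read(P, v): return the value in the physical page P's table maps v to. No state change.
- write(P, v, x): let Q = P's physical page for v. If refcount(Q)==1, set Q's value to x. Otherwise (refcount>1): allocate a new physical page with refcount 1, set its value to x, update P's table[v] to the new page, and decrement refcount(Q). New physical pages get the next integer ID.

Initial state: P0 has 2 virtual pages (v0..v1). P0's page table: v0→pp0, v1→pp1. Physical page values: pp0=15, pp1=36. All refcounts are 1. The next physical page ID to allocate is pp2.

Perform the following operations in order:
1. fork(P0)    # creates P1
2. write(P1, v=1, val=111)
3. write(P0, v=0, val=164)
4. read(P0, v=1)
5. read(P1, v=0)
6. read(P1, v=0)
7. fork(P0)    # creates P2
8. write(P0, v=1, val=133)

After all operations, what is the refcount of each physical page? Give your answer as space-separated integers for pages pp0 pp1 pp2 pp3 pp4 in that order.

Op 1: fork(P0) -> P1. 2 ppages; refcounts: pp0:2 pp1:2
Op 2: write(P1, v1, 111). refcount(pp1)=2>1 -> COPY to pp2. 3 ppages; refcounts: pp0:2 pp1:1 pp2:1
Op 3: write(P0, v0, 164). refcount(pp0)=2>1 -> COPY to pp3. 4 ppages; refcounts: pp0:1 pp1:1 pp2:1 pp3:1
Op 4: read(P0, v1) -> 36. No state change.
Op 5: read(P1, v0) -> 15. No state change.
Op 6: read(P1, v0) -> 15. No state change.
Op 7: fork(P0) -> P2. 4 ppages; refcounts: pp0:1 pp1:2 pp2:1 pp3:2
Op 8: write(P0, v1, 133). refcount(pp1)=2>1 -> COPY to pp4. 5 ppages; refcounts: pp0:1 pp1:1 pp2:1 pp3:2 pp4:1

Answer: 1 1 1 2 1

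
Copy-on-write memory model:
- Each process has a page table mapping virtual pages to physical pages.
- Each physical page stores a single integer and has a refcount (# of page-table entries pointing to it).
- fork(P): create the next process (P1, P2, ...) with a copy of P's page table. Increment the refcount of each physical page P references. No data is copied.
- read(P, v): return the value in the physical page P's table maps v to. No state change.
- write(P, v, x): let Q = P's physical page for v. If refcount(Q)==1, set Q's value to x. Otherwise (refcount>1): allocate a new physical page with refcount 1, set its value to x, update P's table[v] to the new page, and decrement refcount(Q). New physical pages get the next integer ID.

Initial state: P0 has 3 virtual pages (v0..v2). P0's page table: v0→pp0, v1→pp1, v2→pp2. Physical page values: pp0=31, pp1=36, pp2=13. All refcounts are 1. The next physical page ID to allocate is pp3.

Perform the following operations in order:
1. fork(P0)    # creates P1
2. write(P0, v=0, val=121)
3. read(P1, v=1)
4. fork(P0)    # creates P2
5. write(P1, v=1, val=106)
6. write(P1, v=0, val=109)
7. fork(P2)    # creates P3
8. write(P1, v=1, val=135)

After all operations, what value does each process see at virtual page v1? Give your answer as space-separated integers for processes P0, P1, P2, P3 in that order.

Answer: 36 135 36 36

Derivation:
Op 1: fork(P0) -> P1. 3 ppages; refcounts: pp0:2 pp1:2 pp2:2
Op 2: write(P0, v0, 121). refcount(pp0)=2>1 -> COPY to pp3. 4 ppages; refcounts: pp0:1 pp1:2 pp2:2 pp3:1
Op 3: read(P1, v1) -> 36. No state change.
Op 4: fork(P0) -> P2. 4 ppages; refcounts: pp0:1 pp1:3 pp2:3 pp3:2
Op 5: write(P1, v1, 106). refcount(pp1)=3>1 -> COPY to pp4. 5 ppages; refcounts: pp0:1 pp1:2 pp2:3 pp3:2 pp4:1
Op 6: write(P1, v0, 109). refcount(pp0)=1 -> write in place. 5 ppages; refcounts: pp0:1 pp1:2 pp2:3 pp3:2 pp4:1
Op 7: fork(P2) -> P3. 5 ppages; refcounts: pp0:1 pp1:3 pp2:4 pp3:3 pp4:1
Op 8: write(P1, v1, 135). refcount(pp4)=1 -> write in place. 5 ppages; refcounts: pp0:1 pp1:3 pp2:4 pp3:3 pp4:1
P0: v1 -> pp1 = 36
P1: v1 -> pp4 = 135
P2: v1 -> pp1 = 36
P3: v1 -> pp1 = 36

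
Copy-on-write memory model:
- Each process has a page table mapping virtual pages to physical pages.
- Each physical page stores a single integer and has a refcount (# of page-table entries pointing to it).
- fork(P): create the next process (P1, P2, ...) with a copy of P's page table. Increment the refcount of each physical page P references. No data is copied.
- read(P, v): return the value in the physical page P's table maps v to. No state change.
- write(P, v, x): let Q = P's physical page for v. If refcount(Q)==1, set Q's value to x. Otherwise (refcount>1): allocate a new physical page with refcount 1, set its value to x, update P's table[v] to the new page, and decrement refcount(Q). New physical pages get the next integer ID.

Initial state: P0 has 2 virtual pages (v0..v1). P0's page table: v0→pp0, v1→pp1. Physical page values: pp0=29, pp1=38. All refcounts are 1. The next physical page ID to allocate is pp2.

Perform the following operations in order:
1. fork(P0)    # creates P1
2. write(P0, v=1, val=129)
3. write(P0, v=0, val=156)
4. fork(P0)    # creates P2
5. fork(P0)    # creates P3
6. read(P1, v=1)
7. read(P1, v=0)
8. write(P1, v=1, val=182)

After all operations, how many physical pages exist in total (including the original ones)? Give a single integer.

Op 1: fork(P0) -> P1. 2 ppages; refcounts: pp0:2 pp1:2
Op 2: write(P0, v1, 129). refcount(pp1)=2>1 -> COPY to pp2. 3 ppages; refcounts: pp0:2 pp1:1 pp2:1
Op 3: write(P0, v0, 156). refcount(pp0)=2>1 -> COPY to pp3. 4 ppages; refcounts: pp0:1 pp1:1 pp2:1 pp3:1
Op 4: fork(P0) -> P2. 4 ppages; refcounts: pp0:1 pp1:1 pp2:2 pp3:2
Op 5: fork(P0) -> P3. 4 ppages; refcounts: pp0:1 pp1:1 pp2:3 pp3:3
Op 6: read(P1, v1) -> 38. No state change.
Op 7: read(P1, v0) -> 29. No state change.
Op 8: write(P1, v1, 182). refcount(pp1)=1 -> write in place. 4 ppages; refcounts: pp0:1 pp1:1 pp2:3 pp3:3

Answer: 4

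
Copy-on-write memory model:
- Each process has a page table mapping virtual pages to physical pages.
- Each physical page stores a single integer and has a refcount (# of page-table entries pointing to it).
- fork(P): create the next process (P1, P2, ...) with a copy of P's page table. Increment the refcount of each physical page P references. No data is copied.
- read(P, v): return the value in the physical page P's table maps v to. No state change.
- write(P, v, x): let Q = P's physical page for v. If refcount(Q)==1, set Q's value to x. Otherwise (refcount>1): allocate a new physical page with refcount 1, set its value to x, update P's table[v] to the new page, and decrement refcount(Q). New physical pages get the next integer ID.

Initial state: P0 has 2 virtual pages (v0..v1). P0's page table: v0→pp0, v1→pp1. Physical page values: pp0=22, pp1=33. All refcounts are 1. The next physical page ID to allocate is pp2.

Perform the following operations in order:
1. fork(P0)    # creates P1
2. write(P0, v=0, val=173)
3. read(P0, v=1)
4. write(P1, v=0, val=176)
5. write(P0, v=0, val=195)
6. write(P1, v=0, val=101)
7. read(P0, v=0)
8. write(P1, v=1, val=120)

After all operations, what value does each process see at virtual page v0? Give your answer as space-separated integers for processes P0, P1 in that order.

Op 1: fork(P0) -> P1. 2 ppages; refcounts: pp0:2 pp1:2
Op 2: write(P0, v0, 173). refcount(pp0)=2>1 -> COPY to pp2. 3 ppages; refcounts: pp0:1 pp1:2 pp2:1
Op 3: read(P0, v1) -> 33. No state change.
Op 4: write(P1, v0, 176). refcount(pp0)=1 -> write in place. 3 ppages; refcounts: pp0:1 pp1:2 pp2:1
Op 5: write(P0, v0, 195). refcount(pp2)=1 -> write in place. 3 ppages; refcounts: pp0:1 pp1:2 pp2:1
Op 6: write(P1, v0, 101). refcount(pp0)=1 -> write in place. 3 ppages; refcounts: pp0:1 pp1:2 pp2:1
Op 7: read(P0, v0) -> 195. No state change.
Op 8: write(P1, v1, 120). refcount(pp1)=2>1 -> COPY to pp3. 4 ppages; refcounts: pp0:1 pp1:1 pp2:1 pp3:1
P0: v0 -> pp2 = 195
P1: v0 -> pp0 = 101

Answer: 195 101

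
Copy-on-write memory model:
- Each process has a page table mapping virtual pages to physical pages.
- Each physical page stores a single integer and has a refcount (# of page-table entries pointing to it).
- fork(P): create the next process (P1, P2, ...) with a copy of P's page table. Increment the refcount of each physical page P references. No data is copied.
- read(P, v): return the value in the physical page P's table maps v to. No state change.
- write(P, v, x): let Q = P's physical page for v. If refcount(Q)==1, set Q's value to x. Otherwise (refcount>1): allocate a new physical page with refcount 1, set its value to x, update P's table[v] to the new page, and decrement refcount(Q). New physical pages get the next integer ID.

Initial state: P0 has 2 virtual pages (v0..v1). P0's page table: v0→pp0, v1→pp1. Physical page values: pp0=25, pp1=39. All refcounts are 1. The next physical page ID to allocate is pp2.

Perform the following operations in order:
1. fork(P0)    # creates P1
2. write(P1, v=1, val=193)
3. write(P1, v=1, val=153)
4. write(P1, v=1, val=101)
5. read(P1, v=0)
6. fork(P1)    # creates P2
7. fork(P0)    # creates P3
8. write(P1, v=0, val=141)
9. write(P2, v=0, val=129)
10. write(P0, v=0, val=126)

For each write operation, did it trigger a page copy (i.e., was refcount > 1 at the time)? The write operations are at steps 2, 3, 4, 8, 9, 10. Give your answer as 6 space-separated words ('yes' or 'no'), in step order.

Op 1: fork(P0) -> P1. 2 ppages; refcounts: pp0:2 pp1:2
Op 2: write(P1, v1, 193). refcount(pp1)=2>1 -> COPY to pp2. 3 ppages; refcounts: pp0:2 pp1:1 pp2:1
Op 3: write(P1, v1, 153). refcount(pp2)=1 -> write in place. 3 ppages; refcounts: pp0:2 pp1:1 pp2:1
Op 4: write(P1, v1, 101). refcount(pp2)=1 -> write in place. 3 ppages; refcounts: pp0:2 pp1:1 pp2:1
Op 5: read(P1, v0) -> 25. No state change.
Op 6: fork(P1) -> P2. 3 ppages; refcounts: pp0:3 pp1:1 pp2:2
Op 7: fork(P0) -> P3. 3 ppages; refcounts: pp0:4 pp1:2 pp2:2
Op 8: write(P1, v0, 141). refcount(pp0)=4>1 -> COPY to pp3. 4 ppages; refcounts: pp0:3 pp1:2 pp2:2 pp3:1
Op 9: write(P2, v0, 129). refcount(pp0)=3>1 -> COPY to pp4. 5 ppages; refcounts: pp0:2 pp1:2 pp2:2 pp3:1 pp4:1
Op 10: write(P0, v0, 126). refcount(pp0)=2>1 -> COPY to pp5. 6 ppages; refcounts: pp0:1 pp1:2 pp2:2 pp3:1 pp4:1 pp5:1

yes no no yes yes yes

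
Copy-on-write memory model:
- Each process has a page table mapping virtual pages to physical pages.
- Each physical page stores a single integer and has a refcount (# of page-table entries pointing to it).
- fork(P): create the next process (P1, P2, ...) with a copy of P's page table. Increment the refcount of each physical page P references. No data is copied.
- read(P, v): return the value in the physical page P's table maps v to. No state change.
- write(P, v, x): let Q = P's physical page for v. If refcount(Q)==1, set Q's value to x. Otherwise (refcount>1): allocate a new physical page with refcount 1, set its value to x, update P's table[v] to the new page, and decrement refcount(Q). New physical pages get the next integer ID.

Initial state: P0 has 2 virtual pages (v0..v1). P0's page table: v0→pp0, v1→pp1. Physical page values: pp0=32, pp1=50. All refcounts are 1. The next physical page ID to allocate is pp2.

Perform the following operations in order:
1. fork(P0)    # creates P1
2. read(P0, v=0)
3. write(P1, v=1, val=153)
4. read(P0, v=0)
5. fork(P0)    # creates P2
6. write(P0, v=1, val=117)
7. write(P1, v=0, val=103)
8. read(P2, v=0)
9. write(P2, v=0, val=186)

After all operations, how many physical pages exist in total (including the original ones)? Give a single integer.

Answer: 6

Derivation:
Op 1: fork(P0) -> P1. 2 ppages; refcounts: pp0:2 pp1:2
Op 2: read(P0, v0) -> 32. No state change.
Op 3: write(P1, v1, 153). refcount(pp1)=2>1 -> COPY to pp2. 3 ppages; refcounts: pp0:2 pp1:1 pp2:1
Op 4: read(P0, v0) -> 32. No state change.
Op 5: fork(P0) -> P2. 3 ppages; refcounts: pp0:3 pp1:2 pp2:1
Op 6: write(P0, v1, 117). refcount(pp1)=2>1 -> COPY to pp3. 4 ppages; refcounts: pp0:3 pp1:1 pp2:1 pp3:1
Op 7: write(P1, v0, 103). refcount(pp0)=3>1 -> COPY to pp4. 5 ppages; refcounts: pp0:2 pp1:1 pp2:1 pp3:1 pp4:1
Op 8: read(P2, v0) -> 32. No state change.
Op 9: write(P2, v0, 186). refcount(pp0)=2>1 -> COPY to pp5. 6 ppages; refcounts: pp0:1 pp1:1 pp2:1 pp3:1 pp4:1 pp5:1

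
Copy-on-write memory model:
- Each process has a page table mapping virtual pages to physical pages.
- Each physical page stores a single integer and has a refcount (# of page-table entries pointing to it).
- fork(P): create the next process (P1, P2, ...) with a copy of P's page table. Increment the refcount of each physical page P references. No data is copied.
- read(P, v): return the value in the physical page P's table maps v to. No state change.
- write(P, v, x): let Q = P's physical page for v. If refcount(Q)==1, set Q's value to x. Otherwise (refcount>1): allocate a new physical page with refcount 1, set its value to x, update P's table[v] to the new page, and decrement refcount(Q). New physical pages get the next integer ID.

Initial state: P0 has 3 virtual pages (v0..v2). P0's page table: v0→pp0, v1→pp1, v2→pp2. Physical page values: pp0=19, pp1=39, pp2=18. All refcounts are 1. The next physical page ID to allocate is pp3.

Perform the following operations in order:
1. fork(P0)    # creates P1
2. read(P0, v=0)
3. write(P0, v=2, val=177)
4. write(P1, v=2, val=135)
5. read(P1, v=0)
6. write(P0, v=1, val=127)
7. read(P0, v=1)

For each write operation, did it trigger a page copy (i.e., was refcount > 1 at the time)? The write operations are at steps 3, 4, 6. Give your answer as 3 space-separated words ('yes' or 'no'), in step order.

Op 1: fork(P0) -> P1. 3 ppages; refcounts: pp0:2 pp1:2 pp2:2
Op 2: read(P0, v0) -> 19. No state change.
Op 3: write(P0, v2, 177). refcount(pp2)=2>1 -> COPY to pp3. 4 ppages; refcounts: pp0:2 pp1:2 pp2:1 pp3:1
Op 4: write(P1, v2, 135). refcount(pp2)=1 -> write in place. 4 ppages; refcounts: pp0:2 pp1:2 pp2:1 pp3:1
Op 5: read(P1, v0) -> 19. No state change.
Op 6: write(P0, v1, 127). refcount(pp1)=2>1 -> COPY to pp4. 5 ppages; refcounts: pp0:2 pp1:1 pp2:1 pp3:1 pp4:1
Op 7: read(P0, v1) -> 127. No state change.

yes no yes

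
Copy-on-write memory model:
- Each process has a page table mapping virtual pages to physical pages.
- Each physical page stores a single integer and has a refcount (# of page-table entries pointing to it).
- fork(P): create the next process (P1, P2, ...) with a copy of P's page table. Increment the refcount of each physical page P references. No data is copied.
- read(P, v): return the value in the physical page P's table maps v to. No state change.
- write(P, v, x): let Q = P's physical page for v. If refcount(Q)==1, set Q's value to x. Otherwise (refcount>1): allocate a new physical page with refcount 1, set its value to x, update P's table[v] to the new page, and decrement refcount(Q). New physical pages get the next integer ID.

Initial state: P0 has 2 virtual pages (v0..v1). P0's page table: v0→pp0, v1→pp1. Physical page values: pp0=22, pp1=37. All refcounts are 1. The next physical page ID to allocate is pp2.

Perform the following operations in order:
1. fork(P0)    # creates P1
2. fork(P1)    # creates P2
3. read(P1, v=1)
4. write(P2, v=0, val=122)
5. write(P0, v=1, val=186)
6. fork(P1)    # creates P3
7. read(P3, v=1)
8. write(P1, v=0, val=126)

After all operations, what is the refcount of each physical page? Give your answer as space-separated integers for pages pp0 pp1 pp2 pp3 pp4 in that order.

Op 1: fork(P0) -> P1. 2 ppages; refcounts: pp0:2 pp1:2
Op 2: fork(P1) -> P2. 2 ppages; refcounts: pp0:3 pp1:3
Op 3: read(P1, v1) -> 37. No state change.
Op 4: write(P2, v0, 122). refcount(pp0)=3>1 -> COPY to pp2. 3 ppages; refcounts: pp0:2 pp1:3 pp2:1
Op 5: write(P0, v1, 186). refcount(pp1)=3>1 -> COPY to pp3. 4 ppages; refcounts: pp0:2 pp1:2 pp2:1 pp3:1
Op 6: fork(P1) -> P3. 4 ppages; refcounts: pp0:3 pp1:3 pp2:1 pp3:1
Op 7: read(P3, v1) -> 37. No state change.
Op 8: write(P1, v0, 126). refcount(pp0)=3>1 -> COPY to pp4. 5 ppages; refcounts: pp0:2 pp1:3 pp2:1 pp3:1 pp4:1

Answer: 2 3 1 1 1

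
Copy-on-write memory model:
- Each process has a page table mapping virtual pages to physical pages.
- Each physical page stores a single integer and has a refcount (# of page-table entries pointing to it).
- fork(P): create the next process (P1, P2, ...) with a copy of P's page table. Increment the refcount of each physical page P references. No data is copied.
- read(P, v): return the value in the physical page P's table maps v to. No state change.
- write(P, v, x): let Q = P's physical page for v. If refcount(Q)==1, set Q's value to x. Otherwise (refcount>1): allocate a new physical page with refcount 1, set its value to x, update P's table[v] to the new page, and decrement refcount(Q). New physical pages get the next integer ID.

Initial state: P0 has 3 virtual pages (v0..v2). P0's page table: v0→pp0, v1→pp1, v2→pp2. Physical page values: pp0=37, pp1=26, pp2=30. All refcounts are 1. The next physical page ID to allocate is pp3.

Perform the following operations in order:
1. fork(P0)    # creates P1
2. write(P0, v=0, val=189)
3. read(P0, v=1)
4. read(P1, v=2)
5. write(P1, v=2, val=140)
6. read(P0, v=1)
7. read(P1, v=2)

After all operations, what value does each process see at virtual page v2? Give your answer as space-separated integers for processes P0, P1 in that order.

Op 1: fork(P0) -> P1. 3 ppages; refcounts: pp0:2 pp1:2 pp2:2
Op 2: write(P0, v0, 189). refcount(pp0)=2>1 -> COPY to pp3. 4 ppages; refcounts: pp0:1 pp1:2 pp2:2 pp3:1
Op 3: read(P0, v1) -> 26. No state change.
Op 4: read(P1, v2) -> 30. No state change.
Op 5: write(P1, v2, 140). refcount(pp2)=2>1 -> COPY to pp4. 5 ppages; refcounts: pp0:1 pp1:2 pp2:1 pp3:1 pp4:1
Op 6: read(P0, v1) -> 26. No state change.
Op 7: read(P1, v2) -> 140. No state change.
P0: v2 -> pp2 = 30
P1: v2 -> pp4 = 140

Answer: 30 140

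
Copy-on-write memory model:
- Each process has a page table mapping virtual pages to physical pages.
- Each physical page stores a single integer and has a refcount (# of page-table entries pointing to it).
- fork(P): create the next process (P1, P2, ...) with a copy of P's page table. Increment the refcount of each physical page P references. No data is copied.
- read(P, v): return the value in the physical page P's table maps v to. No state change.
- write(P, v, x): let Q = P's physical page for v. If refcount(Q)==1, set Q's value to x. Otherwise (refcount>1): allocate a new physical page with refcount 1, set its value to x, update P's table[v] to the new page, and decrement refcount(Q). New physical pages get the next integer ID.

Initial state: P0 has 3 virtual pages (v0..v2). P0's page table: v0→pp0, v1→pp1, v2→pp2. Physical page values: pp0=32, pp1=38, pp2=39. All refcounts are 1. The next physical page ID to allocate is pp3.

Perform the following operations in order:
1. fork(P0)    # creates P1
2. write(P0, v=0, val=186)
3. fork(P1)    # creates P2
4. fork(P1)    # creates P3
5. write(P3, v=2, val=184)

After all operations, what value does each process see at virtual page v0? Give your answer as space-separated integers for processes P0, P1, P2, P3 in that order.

Answer: 186 32 32 32

Derivation:
Op 1: fork(P0) -> P1. 3 ppages; refcounts: pp0:2 pp1:2 pp2:2
Op 2: write(P0, v0, 186). refcount(pp0)=2>1 -> COPY to pp3. 4 ppages; refcounts: pp0:1 pp1:2 pp2:2 pp3:1
Op 3: fork(P1) -> P2. 4 ppages; refcounts: pp0:2 pp1:3 pp2:3 pp3:1
Op 4: fork(P1) -> P3. 4 ppages; refcounts: pp0:3 pp1:4 pp2:4 pp3:1
Op 5: write(P3, v2, 184). refcount(pp2)=4>1 -> COPY to pp4. 5 ppages; refcounts: pp0:3 pp1:4 pp2:3 pp3:1 pp4:1
P0: v0 -> pp3 = 186
P1: v0 -> pp0 = 32
P2: v0 -> pp0 = 32
P3: v0 -> pp0 = 32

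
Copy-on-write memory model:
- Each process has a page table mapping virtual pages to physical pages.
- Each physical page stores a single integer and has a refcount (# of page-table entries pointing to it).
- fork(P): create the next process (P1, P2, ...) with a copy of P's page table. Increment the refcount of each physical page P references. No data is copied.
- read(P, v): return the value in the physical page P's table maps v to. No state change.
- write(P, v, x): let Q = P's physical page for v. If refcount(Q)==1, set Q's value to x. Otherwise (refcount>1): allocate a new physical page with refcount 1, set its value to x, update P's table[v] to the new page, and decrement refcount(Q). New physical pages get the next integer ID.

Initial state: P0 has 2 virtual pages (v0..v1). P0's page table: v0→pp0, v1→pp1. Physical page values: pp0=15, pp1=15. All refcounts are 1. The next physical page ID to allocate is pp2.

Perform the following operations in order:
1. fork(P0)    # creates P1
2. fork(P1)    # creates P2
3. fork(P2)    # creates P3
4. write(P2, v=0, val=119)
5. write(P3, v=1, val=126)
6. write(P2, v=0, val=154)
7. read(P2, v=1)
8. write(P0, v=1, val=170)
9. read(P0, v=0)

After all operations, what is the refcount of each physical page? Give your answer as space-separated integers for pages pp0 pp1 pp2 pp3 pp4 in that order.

Op 1: fork(P0) -> P1. 2 ppages; refcounts: pp0:2 pp1:2
Op 2: fork(P1) -> P2. 2 ppages; refcounts: pp0:3 pp1:3
Op 3: fork(P2) -> P3. 2 ppages; refcounts: pp0:4 pp1:4
Op 4: write(P2, v0, 119). refcount(pp0)=4>1 -> COPY to pp2. 3 ppages; refcounts: pp0:3 pp1:4 pp2:1
Op 5: write(P3, v1, 126). refcount(pp1)=4>1 -> COPY to pp3. 4 ppages; refcounts: pp0:3 pp1:3 pp2:1 pp3:1
Op 6: write(P2, v0, 154). refcount(pp2)=1 -> write in place. 4 ppages; refcounts: pp0:3 pp1:3 pp2:1 pp3:1
Op 7: read(P2, v1) -> 15. No state change.
Op 8: write(P0, v1, 170). refcount(pp1)=3>1 -> COPY to pp4. 5 ppages; refcounts: pp0:3 pp1:2 pp2:1 pp3:1 pp4:1
Op 9: read(P0, v0) -> 15. No state change.

Answer: 3 2 1 1 1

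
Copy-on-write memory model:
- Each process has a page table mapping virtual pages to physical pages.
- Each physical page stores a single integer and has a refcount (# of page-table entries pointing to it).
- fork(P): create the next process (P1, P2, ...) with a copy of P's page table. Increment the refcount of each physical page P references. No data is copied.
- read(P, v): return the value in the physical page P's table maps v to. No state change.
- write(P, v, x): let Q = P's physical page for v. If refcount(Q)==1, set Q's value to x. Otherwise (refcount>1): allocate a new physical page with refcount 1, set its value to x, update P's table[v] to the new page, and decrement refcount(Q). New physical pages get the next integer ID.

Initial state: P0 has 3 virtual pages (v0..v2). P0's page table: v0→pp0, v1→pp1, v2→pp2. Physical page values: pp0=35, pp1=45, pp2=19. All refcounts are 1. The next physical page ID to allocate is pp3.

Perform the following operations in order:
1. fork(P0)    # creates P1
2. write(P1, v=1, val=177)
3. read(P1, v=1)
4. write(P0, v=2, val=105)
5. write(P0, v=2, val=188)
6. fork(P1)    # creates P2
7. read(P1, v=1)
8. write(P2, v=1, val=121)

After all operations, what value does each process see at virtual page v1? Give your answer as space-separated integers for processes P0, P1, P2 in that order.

Op 1: fork(P0) -> P1. 3 ppages; refcounts: pp0:2 pp1:2 pp2:2
Op 2: write(P1, v1, 177). refcount(pp1)=2>1 -> COPY to pp3. 4 ppages; refcounts: pp0:2 pp1:1 pp2:2 pp3:1
Op 3: read(P1, v1) -> 177. No state change.
Op 4: write(P0, v2, 105). refcount(pp2)=2>1 -> COPY to pp4. 5 ppages; refcounts: pp0:2 pp1:1 pp2:1 pp3:1 pp4:1
Op 5: write(P0, v2, 188). refcount(pp4)=1 -> write in place. 5 ppages; refcounts: pp0:2 pp1:1 pp2:1 pp3:1 pp4:1
Op 6: fork(P1) -> P2. 5 ppages; refcounts: pp0:3 pp1:1 pp2:2 pp3:2 pp4:1
Op 7: read(P1, v1) -> 177. No state change.
Op 8: write(P2, v1, 121). refcount(pp3)=2>1 -> COPY to pp5. 6 ppages; refcounts: pp0:3 pp1:1 pp2:2 pp3:1 pp4:1 pp5:1
P0: v1 -> pp1 = 45
P1: v1 -> pp3 = 177
P2: v1 -> pp5 = 121

Answer: 45 177 121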